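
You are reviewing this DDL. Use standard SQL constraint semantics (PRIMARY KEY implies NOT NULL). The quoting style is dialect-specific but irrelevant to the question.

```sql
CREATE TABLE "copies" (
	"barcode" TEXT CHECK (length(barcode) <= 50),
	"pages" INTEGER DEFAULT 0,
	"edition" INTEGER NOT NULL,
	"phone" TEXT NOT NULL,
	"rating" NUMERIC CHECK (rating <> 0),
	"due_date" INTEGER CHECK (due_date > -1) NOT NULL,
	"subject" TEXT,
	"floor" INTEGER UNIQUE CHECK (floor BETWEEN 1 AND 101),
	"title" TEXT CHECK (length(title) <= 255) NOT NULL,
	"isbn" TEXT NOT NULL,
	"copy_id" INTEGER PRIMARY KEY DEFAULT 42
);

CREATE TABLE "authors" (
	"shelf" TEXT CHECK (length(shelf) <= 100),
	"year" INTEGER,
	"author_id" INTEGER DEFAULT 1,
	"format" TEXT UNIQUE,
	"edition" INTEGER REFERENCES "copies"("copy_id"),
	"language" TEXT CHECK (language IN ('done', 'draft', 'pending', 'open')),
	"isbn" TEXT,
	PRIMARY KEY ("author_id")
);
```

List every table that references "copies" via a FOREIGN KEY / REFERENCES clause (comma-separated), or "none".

authors

- authors.edition references copies(copy_id).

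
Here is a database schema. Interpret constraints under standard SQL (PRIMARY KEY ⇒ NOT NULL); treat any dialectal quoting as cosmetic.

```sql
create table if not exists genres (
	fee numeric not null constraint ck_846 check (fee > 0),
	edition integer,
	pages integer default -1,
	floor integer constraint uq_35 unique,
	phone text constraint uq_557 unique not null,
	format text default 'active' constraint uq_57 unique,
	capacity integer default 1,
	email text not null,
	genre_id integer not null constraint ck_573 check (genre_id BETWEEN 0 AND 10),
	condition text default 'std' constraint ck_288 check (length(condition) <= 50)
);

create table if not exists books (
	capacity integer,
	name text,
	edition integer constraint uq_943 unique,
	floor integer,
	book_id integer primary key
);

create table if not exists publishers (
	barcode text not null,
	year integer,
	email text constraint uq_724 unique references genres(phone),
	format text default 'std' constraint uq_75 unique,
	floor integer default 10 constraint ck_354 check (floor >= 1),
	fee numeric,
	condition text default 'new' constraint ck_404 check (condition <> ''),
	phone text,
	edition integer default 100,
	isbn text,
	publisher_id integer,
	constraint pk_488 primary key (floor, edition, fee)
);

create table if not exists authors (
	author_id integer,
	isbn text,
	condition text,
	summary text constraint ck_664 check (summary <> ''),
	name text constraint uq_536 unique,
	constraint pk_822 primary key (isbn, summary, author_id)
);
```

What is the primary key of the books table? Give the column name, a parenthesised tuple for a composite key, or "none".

book_id is declared PRIMARY KEY inline on the column.

book_id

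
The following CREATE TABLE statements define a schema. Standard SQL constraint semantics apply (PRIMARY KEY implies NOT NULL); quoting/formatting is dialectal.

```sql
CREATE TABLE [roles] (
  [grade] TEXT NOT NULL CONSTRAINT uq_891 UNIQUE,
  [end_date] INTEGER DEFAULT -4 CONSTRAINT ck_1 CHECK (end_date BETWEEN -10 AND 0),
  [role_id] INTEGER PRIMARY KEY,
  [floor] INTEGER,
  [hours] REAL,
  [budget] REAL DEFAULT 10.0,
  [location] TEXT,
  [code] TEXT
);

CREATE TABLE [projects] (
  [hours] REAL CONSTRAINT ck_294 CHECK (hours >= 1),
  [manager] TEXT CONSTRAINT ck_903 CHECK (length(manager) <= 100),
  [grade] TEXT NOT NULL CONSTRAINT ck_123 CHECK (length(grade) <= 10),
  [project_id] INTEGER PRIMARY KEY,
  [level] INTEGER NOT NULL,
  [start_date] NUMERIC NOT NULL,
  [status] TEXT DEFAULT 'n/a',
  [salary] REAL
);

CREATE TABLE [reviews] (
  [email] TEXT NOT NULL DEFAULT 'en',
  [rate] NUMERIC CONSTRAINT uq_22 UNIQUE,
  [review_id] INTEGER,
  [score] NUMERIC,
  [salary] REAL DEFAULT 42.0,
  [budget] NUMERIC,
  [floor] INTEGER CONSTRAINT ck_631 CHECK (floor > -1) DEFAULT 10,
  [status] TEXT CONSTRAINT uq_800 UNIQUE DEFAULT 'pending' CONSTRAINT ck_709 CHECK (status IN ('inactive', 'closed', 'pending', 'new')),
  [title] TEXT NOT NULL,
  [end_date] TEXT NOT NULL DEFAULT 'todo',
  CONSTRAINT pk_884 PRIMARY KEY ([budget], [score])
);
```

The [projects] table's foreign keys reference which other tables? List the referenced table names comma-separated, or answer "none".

No column in projects has a REFERENCES clause.

none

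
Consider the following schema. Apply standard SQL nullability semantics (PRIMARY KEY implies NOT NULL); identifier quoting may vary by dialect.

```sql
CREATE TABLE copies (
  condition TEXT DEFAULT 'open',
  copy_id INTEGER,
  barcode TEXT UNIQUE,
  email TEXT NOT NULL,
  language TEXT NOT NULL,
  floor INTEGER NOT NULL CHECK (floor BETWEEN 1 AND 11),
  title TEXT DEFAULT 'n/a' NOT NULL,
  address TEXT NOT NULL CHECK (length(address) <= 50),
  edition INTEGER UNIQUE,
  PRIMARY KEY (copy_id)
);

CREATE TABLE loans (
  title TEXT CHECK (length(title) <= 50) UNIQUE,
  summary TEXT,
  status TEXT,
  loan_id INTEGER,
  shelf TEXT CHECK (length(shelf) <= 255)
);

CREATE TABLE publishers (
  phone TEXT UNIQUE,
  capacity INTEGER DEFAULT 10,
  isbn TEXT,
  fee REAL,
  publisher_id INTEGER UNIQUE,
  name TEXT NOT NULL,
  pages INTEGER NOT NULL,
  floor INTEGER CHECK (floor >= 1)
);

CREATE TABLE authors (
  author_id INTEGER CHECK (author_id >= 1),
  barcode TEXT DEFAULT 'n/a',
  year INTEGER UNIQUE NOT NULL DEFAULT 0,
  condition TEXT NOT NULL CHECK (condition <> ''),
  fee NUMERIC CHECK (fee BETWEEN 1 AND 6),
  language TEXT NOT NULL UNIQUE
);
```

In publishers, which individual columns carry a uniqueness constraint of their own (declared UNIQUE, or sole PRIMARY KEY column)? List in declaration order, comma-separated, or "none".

phone, publisher_id

- phone: declared UNIQUE → unique.
- capacity: no UNIQUE or single-column PK constraint.
- isbn: no UNIQUE or single-column PK constraint.
- fee: no UNIQUE or single-column PK constraint.
- publisher_id: declared UNIQUE → unique.
- name: no UNIQUE or single-column PK constraint.
- pages: no UNIQUE or single-column PK constraint.
- floor: no UNIQUE or single-column PK constraint.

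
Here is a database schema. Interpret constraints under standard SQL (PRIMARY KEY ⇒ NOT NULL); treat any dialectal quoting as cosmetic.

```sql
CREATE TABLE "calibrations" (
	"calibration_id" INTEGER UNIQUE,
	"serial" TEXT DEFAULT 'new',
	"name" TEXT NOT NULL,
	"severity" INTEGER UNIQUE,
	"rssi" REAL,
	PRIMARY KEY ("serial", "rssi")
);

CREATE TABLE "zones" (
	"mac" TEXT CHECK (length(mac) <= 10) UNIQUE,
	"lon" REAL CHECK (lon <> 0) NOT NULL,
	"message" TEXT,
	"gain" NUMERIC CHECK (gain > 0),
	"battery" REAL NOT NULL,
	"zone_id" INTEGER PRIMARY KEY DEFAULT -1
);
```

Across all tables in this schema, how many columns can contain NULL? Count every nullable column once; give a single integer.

calibrations: 2 nullable (calibration_id, severity — PK (serial, rssi) and explicit NOT NULL columns excluded).
zones: 3 nullable (mac, message, gain — PK (zone_id) and explicit NOT NULL columns excluded).
Total: 2 + 3 = 5.

5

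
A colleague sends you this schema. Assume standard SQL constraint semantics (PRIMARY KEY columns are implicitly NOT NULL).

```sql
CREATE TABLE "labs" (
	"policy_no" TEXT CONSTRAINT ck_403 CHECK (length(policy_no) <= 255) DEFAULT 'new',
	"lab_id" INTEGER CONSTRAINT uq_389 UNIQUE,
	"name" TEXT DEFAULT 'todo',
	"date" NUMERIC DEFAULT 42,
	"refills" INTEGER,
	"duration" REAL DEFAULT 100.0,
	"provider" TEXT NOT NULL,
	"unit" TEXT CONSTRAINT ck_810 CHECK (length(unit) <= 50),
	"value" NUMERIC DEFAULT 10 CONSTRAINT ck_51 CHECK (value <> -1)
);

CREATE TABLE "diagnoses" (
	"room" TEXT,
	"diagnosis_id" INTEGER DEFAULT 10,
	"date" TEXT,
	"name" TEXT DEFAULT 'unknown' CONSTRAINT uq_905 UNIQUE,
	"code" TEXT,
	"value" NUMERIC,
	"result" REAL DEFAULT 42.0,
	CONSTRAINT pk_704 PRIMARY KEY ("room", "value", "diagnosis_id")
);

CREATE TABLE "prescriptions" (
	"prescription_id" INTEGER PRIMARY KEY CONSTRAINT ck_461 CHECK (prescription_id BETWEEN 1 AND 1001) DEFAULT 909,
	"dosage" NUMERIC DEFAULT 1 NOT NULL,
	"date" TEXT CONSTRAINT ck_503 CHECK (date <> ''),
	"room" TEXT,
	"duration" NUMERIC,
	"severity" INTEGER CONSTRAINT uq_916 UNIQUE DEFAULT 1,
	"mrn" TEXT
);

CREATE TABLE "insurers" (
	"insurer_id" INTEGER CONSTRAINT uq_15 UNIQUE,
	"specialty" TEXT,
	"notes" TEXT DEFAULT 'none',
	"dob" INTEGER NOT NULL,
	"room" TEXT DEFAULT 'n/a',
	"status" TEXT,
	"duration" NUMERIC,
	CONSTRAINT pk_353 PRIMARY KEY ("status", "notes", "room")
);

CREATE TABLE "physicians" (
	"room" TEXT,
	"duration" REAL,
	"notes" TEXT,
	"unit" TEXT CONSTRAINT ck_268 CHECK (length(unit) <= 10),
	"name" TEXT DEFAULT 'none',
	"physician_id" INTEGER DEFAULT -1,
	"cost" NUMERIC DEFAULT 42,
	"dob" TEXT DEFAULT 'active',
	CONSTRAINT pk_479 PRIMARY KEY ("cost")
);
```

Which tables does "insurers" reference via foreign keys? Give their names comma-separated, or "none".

No column in insurers has a REFERENCES clause.

none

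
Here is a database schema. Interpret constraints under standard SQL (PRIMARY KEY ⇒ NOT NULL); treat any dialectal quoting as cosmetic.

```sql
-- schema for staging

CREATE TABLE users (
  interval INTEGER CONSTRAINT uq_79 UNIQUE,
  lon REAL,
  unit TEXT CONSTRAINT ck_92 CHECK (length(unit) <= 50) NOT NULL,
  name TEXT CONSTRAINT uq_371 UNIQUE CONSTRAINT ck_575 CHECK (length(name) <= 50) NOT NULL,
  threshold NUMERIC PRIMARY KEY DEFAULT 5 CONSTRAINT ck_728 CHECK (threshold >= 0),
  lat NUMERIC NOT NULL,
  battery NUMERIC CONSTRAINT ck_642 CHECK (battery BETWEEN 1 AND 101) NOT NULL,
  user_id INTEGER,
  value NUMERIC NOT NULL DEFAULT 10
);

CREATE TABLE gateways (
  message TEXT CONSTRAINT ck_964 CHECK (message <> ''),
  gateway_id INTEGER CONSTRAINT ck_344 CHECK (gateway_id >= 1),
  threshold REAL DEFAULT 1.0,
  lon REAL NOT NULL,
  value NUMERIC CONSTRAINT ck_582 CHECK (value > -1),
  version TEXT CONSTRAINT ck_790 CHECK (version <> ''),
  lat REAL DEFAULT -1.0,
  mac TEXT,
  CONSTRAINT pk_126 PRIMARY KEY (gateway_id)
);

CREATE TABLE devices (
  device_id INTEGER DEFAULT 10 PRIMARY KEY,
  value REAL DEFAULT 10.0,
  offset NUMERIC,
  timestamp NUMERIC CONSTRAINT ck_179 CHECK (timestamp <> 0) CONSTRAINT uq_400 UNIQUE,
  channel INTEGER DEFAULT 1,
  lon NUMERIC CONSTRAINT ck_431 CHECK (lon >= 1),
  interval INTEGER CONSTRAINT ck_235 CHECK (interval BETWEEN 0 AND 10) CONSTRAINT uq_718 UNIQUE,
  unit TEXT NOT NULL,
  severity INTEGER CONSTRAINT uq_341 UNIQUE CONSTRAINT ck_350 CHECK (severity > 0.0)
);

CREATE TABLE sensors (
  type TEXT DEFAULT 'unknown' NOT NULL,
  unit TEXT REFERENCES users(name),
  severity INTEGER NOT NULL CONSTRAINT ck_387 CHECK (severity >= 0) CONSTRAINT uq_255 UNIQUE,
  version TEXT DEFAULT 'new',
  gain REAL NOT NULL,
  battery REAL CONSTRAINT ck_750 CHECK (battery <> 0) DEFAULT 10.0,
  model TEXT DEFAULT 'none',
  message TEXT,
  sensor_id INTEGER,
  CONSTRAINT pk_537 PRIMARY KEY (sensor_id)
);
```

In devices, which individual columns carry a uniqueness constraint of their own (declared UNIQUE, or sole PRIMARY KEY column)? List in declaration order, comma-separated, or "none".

- device_id: single-column PRIMARY KEY → unique.
- value: no UNIQUE or single-column PK constraint.
- offset: no UNIQUE or single-column PK constraint.
- timestamp: declared UNIQUE → unique.
- channel: no UNIQUE or single-column PK constraint.
- lon: no UNIQUE or single-column PK constraint.
- interval: declared UNIQUE → unique.
- unit: no UNIQUE or single-column PK constraint.
- severity: declared UNIQUE → unique.

device_id, timestamp, interval, severity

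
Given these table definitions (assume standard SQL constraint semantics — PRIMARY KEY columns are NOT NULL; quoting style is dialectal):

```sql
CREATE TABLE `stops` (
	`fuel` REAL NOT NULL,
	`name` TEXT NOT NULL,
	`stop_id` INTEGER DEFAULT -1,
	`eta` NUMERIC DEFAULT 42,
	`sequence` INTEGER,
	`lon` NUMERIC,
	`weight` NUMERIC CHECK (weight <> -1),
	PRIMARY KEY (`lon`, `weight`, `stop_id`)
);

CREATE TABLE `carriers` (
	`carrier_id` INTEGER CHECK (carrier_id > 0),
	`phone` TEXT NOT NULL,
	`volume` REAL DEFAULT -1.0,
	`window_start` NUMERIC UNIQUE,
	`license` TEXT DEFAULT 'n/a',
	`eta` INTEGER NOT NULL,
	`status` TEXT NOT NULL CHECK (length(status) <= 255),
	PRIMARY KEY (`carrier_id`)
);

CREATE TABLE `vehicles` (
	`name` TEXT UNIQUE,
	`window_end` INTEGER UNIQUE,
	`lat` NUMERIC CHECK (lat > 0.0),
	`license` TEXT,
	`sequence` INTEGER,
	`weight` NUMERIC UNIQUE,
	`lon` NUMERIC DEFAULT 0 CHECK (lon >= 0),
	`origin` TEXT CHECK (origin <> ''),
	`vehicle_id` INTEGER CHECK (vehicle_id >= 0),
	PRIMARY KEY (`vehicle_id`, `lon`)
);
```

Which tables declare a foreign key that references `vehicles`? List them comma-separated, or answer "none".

No REFERENCES clause anywhere in the schema names vehicles.

none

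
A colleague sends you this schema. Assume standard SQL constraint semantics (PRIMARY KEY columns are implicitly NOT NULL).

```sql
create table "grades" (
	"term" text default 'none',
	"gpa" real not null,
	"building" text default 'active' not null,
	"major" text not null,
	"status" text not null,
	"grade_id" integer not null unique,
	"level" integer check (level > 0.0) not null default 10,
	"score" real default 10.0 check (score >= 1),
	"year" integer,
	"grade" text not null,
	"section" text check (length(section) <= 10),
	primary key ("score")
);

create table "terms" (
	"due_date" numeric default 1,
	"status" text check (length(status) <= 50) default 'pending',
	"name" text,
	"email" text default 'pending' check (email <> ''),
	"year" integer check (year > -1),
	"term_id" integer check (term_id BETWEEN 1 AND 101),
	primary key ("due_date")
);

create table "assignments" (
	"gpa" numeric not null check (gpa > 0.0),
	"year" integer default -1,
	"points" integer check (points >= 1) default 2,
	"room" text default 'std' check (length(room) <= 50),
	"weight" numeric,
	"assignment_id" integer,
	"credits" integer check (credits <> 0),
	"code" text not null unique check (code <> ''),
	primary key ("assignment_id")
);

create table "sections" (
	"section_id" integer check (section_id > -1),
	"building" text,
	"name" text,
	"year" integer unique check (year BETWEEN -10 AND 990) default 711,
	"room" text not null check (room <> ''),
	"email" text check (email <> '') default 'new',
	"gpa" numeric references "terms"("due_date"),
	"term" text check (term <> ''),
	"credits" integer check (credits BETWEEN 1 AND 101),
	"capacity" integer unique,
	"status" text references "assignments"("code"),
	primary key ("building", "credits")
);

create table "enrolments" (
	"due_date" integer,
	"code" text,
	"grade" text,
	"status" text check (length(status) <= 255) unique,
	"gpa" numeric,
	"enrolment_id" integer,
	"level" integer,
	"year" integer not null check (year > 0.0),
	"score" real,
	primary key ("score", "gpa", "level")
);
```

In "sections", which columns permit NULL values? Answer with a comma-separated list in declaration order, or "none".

- section_id: CHECK does not forbid NULL (a CHECK constraint passes when its expression is NULL) → nullable.
- building: part of the PRIMARY KEY, which implies NOT NULL → not nullable.
- name: no NOT NULL constraint applies → nullable.
- year: CHECK does not forbid NULL (a CHECK constraint passes when its expression is NULL) → nullable.
- room: declared NOT NULL → not nullable.
- email: CHECK does not forbid NULL (a CHECK constraint passes when its expression is NULL) → nullable.
- gpa: a foreign key column may be NULL unless separately constrained → nullable.
- term: CHECK does not forbid NULL (a CHECK constraint passes when its expression is NULL) → nullable.
- credits: part of the PRIMARY KEY, which implies NOT NULL → not nullable.
- capacity: UNIQUE does not imply NOT NULL → nullable.
- status: a foreign key column may be NULL unless separately constrained → nullable.

section_id, name, year, email, gpa, term, capacity, status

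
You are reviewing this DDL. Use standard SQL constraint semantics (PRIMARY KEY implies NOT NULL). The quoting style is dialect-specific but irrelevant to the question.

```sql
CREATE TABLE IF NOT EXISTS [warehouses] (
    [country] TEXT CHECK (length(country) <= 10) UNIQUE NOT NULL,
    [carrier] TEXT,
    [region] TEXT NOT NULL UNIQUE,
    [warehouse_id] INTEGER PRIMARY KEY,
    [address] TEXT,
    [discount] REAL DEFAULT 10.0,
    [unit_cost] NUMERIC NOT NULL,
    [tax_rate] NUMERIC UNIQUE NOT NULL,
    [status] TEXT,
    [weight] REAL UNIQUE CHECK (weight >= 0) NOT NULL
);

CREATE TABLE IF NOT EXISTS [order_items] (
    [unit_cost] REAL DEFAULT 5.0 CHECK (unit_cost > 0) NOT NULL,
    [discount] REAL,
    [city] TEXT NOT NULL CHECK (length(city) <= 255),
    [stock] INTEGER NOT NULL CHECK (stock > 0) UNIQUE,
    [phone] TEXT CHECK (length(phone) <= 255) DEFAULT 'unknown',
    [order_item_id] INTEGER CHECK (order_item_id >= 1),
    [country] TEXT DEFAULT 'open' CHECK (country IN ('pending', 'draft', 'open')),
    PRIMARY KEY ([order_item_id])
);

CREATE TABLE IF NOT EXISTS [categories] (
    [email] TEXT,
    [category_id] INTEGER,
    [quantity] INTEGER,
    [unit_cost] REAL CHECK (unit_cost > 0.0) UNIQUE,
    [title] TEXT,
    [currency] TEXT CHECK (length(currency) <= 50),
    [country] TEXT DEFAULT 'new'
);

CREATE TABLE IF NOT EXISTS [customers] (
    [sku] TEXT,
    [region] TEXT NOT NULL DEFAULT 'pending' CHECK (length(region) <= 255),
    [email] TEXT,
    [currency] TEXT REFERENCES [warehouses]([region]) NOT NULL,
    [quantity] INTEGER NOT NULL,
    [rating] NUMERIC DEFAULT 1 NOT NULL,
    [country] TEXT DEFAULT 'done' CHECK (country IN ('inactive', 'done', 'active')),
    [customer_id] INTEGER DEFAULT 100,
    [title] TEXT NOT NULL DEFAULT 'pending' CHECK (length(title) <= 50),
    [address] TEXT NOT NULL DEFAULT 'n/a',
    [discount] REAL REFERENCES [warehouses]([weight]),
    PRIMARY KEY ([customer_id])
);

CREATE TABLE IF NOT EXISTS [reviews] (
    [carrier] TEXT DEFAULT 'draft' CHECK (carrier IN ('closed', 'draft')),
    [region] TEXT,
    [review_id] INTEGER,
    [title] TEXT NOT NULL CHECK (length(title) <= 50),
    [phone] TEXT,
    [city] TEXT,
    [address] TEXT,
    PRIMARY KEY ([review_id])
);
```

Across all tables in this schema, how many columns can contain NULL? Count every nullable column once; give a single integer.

warehouses: 4 nullable (carrier, address, discount, status — PK (warehouse_id) and explicit NOT NULL columns excluded).
order_items: 3 nullable (discount, phone, country — PK (order_item_id) and explicit NOT NULL columns excluded).
categories: 7 nullable (email, category_id, quantity, unit_cost, title, currency, country — PK none and explicit NOT NULL columns excluded).
customers: 4 nullable (sku, email, country, discount — PK (customer_id) and explicit NOT NULL columns excluded).
reviews: 5 nullable (carrier, region, phone, city, address — PK (review_id) and explicit NOT NULL columns excluded).
Total: 4 + 3 + 7 + 4 + 5 = 23.

23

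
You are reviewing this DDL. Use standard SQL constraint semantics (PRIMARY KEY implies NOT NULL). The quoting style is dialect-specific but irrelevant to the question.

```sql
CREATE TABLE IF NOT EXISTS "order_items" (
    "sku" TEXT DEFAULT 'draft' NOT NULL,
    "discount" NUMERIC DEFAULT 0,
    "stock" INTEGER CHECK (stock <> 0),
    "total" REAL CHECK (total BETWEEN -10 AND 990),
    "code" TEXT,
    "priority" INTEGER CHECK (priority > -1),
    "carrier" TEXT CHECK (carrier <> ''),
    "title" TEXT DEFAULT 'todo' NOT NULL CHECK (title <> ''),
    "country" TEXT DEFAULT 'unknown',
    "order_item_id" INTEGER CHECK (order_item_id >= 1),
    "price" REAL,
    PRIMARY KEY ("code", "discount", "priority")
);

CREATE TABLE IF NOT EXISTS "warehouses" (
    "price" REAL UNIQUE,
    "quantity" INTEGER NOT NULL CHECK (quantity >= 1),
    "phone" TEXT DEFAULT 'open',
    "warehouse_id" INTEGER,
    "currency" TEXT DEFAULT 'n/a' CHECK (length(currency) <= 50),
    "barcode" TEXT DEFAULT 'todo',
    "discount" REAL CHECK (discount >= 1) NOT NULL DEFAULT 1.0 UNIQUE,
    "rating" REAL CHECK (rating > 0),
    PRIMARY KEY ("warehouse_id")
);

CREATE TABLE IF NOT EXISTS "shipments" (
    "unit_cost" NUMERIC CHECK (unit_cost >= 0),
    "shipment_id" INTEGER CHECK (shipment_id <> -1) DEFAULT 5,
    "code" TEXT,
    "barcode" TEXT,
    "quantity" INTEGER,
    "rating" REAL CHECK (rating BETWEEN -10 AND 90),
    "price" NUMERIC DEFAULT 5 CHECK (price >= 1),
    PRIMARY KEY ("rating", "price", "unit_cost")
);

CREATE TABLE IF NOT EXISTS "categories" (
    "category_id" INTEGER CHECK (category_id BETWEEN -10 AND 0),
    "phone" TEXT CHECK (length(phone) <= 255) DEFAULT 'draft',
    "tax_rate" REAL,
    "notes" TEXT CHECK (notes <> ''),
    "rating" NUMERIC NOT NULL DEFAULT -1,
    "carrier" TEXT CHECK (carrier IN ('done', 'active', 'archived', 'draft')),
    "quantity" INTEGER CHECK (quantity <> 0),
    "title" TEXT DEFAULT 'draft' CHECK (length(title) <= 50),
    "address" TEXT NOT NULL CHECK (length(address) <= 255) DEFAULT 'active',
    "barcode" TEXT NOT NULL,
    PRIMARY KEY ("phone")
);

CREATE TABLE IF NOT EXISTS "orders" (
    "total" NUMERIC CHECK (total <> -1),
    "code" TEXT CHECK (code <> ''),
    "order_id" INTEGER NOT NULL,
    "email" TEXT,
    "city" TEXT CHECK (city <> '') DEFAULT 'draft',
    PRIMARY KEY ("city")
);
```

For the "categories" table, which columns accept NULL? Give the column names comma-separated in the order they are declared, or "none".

- category_id: CHECK does not forbid NULL (a CHECK constraint passes when its expression is NULL) → nullable.
- phone: part of the PRIMARY KEY, which implies NOT NULL → not nullable.
- tax_rate: no NOT NULL constraint applies → nullable.
- notes: CHECK does not forbid NULL (a CHECK constraint passes when its expression is NULL) → nullable.
- rating: declared NOT NULL → not nullable.
- carrier: CHECK does not forbid NULL (a CHECK constraint passes when its expression is NULL) → nullable.
- quantity: CHECK does not forbid NULL (a CHECK constraint passes when its expression is NULL) → nullable.
- title: CHECK does not forbid NULL (a CHECK constraint passes when its expression is NULL) → nullable.
- address: declared NOT NULL → not nullable.
- barcode: declared NOT NULL → not nullable.

category_id, tax_rate, notes, carrier, quantity, title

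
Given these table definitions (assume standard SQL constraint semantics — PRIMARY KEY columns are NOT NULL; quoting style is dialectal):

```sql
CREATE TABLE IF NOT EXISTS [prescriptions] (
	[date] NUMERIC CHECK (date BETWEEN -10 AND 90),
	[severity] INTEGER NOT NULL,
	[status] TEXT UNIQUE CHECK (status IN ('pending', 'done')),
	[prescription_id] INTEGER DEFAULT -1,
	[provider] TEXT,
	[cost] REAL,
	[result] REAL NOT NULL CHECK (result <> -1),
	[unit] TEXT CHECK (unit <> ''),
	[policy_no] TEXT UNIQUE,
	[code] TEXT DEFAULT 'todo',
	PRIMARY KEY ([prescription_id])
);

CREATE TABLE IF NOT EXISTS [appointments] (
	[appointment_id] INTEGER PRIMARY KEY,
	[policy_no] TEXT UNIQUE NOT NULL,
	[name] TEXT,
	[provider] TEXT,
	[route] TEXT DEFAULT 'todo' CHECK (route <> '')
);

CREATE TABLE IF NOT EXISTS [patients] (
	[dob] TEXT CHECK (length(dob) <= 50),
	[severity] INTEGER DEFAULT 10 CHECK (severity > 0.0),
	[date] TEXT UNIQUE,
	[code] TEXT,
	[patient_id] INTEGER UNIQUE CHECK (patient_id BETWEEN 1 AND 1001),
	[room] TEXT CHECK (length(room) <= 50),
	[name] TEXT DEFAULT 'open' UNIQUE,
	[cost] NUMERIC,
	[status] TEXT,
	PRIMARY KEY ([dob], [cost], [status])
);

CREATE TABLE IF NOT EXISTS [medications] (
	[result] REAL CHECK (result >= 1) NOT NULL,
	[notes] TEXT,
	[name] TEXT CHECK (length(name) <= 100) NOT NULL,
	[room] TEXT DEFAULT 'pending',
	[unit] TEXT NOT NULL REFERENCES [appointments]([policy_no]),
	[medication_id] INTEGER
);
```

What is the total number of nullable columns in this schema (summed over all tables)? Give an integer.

prescriptions: 7 nullable (date, status, provider, cost, unit, policy_no, code — PK (prescription_id) and explicit NOT NULL columns excluded).
appointments: 3 nullable (name, provider, route — PK (appointment_id) and explicit NOT NULL columns excluded).
patients: 6 nullable (severity, date, code, patient_id, room, name — PK (dob, cost, status) and explicit NOT NULL columns excluded).
medications: 3 nullable (notes, room, medication_id — PK none and explicit NOT NULL columns excluded).
Total: 7 + 3 + 6 + 3 = 19.

19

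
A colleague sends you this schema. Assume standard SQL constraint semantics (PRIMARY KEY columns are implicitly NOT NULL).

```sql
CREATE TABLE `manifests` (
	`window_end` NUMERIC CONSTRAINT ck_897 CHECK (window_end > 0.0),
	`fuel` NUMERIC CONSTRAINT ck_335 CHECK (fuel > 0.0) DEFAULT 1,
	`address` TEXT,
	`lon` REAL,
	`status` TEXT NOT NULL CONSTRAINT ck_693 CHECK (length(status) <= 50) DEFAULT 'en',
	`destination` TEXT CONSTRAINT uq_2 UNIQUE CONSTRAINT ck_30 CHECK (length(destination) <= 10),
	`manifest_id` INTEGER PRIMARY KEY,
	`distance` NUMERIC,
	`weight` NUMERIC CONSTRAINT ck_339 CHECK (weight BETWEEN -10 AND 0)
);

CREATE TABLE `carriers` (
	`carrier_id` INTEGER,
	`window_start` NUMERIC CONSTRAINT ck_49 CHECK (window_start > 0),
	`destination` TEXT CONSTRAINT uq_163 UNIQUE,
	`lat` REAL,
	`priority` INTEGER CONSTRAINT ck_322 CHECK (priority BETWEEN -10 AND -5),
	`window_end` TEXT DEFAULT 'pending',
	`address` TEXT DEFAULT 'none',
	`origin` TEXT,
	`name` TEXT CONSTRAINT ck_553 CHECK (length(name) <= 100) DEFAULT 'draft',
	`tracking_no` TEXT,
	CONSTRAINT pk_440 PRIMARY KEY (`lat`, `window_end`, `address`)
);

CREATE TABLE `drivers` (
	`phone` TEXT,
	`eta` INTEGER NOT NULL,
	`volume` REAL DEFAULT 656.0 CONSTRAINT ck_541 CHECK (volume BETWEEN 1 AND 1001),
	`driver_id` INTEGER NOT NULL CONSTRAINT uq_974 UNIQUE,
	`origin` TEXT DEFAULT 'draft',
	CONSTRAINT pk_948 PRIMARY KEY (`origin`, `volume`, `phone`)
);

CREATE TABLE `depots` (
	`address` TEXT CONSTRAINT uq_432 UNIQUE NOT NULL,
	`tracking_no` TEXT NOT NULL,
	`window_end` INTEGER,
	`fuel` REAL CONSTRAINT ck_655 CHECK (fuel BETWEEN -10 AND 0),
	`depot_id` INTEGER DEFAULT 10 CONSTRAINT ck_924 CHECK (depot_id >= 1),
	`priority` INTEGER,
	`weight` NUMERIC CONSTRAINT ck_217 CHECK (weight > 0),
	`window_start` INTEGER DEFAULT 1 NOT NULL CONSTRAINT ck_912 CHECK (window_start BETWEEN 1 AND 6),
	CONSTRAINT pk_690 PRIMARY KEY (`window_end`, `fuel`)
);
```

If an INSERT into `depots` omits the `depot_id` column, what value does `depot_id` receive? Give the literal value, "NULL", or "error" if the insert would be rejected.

10

depot_id has an explicit DEFAULT 10.
When the column is omitted from an INSERT, that default is used.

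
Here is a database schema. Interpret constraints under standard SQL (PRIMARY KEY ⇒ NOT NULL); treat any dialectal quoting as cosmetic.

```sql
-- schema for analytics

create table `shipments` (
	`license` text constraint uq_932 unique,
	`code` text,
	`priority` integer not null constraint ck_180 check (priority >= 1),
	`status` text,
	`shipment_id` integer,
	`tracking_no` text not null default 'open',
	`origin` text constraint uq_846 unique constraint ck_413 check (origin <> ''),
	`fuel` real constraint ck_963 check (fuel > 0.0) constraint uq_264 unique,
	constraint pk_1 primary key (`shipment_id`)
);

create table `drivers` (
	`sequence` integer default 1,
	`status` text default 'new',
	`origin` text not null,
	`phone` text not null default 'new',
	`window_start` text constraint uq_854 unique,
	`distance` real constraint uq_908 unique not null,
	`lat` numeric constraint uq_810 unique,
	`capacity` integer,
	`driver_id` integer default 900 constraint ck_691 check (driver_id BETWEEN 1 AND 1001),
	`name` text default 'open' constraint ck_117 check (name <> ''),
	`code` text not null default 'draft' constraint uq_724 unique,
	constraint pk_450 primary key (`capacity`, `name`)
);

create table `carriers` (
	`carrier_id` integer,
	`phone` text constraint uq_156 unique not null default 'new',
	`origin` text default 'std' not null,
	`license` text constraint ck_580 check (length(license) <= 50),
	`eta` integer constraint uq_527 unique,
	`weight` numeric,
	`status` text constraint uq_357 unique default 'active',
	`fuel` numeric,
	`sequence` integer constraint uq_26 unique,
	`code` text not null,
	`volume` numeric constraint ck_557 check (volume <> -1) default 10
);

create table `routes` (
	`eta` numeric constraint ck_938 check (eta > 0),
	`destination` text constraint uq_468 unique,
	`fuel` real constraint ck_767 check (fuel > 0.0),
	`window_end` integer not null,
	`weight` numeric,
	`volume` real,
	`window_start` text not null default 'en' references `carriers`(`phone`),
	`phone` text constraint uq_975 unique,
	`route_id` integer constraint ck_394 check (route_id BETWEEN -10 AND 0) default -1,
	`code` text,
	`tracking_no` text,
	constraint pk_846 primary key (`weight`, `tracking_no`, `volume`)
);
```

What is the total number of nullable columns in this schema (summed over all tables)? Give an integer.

shipments: 5 nullable (license, code, status, origin, fuel — PK (shipment_id) and explicit NOT NULL columns excluded).
drivers: 5 nullable (sequence, status, window_start, lat, driver_id — PK (capacity, name) and explicit NOT NULL columns excluded).
carriers: 8 nullable (carrier_id, license, eta, weight, status, fuel, sequence, volume — PK none and explicit NOT NULL columns excluded).
routes: 6 nullable (eta, destination, fuel, phone, route_id, code — PK (weight, tracking_no, volume) and explicit NOT NULL columns excluded).
Total: 5 + 5 + 8 + 6 = 24.

24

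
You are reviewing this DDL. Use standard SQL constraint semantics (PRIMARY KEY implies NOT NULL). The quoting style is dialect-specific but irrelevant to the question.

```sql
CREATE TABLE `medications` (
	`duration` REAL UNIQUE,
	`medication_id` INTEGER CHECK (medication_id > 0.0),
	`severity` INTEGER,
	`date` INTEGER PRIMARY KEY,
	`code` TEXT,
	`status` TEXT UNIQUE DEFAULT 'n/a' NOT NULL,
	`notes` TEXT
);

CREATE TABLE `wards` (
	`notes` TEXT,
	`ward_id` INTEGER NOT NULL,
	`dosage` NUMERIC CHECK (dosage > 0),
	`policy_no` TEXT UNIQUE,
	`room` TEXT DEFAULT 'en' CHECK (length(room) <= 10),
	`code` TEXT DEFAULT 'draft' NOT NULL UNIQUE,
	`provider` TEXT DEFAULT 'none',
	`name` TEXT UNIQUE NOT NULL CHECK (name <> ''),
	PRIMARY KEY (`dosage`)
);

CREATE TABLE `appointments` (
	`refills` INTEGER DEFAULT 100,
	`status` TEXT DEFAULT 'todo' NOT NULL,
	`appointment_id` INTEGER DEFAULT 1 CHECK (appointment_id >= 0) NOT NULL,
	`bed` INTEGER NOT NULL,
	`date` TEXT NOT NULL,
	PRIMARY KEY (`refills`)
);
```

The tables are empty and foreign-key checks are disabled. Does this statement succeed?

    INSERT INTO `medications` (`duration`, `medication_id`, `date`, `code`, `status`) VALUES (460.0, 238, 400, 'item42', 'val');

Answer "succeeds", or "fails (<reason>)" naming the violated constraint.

NOT NULL columns: date is supplied; status is supplied.
CHECK constraints: 238 satisfies (medication_id > 0.0).
No constraint is violated.

succeeds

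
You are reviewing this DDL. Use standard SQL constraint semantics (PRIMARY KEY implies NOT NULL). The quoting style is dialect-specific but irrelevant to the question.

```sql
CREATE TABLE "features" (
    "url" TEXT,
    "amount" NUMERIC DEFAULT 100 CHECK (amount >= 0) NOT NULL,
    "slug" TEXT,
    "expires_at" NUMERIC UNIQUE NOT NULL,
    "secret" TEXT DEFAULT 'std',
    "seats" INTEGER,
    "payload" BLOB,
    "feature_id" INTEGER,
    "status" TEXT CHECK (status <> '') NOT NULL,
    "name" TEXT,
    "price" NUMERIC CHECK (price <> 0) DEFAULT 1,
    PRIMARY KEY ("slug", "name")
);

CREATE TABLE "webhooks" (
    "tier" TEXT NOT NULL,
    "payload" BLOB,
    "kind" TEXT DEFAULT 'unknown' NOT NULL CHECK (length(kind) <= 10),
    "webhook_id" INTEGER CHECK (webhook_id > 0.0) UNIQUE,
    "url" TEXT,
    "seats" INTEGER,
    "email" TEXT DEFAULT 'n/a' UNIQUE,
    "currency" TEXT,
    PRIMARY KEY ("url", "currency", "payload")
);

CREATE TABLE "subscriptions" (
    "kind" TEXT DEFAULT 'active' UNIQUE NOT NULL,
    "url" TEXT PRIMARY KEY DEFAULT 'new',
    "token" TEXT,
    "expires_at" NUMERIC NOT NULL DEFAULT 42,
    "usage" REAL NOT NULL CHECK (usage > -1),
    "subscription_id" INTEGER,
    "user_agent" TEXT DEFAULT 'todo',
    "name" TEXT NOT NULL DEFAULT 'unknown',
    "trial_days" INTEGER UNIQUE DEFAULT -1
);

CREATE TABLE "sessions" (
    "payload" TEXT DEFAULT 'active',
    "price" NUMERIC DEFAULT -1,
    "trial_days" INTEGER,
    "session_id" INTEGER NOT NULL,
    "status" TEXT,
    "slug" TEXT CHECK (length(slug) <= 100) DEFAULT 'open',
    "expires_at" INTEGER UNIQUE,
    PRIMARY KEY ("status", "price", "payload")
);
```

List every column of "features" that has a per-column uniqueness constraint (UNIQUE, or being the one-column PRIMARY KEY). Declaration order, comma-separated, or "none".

- url: no UNIQUE or single-column PK constraint.
- amount: no UNIQUE or single-column PK constraint.
- slug: part of a composite PRIMARY KEY — only the tuple is unique, not this column on its own.
- expires_at: declared UNIQUE → unique.
- secret: no UNIQUE or single-column PK constraint.
- seats: no UNIQUE or single-column PK constraint.
- payload: no UNIQUE or single-column PK constraint.
- feature_id: no UNIQUE or single-column PK constraint.
- status: no UNIQUE or single-column PK constraint.
- name: part of a composite PRIMARY KEY — only the tuple is unique, not this column on its own.
- price: no UNIQUE or single-column PK constraint.

expires_at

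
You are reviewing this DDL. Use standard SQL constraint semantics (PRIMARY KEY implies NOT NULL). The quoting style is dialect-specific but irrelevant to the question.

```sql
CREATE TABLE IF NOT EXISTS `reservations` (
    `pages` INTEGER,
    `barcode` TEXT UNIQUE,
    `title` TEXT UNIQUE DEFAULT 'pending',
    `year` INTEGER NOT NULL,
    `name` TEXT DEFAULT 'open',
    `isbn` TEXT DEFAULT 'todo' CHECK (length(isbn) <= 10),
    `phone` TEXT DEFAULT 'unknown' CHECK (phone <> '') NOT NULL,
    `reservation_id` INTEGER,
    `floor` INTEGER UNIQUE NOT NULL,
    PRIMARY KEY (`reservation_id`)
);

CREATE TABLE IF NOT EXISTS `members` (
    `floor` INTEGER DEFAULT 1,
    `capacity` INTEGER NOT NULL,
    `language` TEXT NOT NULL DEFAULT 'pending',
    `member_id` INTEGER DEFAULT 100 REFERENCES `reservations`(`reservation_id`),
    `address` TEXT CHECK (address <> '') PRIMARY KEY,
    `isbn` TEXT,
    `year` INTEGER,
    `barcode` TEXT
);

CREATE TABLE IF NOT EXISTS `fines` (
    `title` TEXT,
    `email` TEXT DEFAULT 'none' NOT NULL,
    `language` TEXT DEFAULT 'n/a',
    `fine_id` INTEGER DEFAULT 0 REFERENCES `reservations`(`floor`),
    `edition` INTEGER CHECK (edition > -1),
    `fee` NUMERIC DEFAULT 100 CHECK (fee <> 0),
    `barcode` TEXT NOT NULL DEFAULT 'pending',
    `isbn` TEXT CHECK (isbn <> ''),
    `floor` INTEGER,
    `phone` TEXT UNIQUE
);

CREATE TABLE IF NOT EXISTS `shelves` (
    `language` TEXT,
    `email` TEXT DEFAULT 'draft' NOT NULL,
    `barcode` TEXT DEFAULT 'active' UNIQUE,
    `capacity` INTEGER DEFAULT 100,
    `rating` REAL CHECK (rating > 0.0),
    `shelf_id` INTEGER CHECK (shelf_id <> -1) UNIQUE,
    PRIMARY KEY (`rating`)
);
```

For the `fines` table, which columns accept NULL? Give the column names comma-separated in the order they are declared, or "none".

- title: no NOT NULL constraint applies → nullable.
- email: declared NOT NULL → not nullable.
- language: DEFAULT only fills an omitted column; an explicit NULL is still allowed → nullable.
- fine_id: a foreign key column may be NULL unless separately constrained → nullable.
- edition: CHECK does not forbid NULL (a CHECK constraint passes when its expression is NULL) → nullable.
- fee: CHECK does not forbid NULL (a CHECK constraint passes when its expression is NULL) → nullable.
- barcode: declared NOT NULL → not nullable.
- isbn: CHECK does not forbid NULL (a CHECK constraint passes when its expression is NULL) → nullable.
- floor: no NOT NULL constraint applies → nullable.
- phone: UNIQUE does not imply NOT NULL → nullable.

title, language, fine_id, edition, fee, isbn, floor, phone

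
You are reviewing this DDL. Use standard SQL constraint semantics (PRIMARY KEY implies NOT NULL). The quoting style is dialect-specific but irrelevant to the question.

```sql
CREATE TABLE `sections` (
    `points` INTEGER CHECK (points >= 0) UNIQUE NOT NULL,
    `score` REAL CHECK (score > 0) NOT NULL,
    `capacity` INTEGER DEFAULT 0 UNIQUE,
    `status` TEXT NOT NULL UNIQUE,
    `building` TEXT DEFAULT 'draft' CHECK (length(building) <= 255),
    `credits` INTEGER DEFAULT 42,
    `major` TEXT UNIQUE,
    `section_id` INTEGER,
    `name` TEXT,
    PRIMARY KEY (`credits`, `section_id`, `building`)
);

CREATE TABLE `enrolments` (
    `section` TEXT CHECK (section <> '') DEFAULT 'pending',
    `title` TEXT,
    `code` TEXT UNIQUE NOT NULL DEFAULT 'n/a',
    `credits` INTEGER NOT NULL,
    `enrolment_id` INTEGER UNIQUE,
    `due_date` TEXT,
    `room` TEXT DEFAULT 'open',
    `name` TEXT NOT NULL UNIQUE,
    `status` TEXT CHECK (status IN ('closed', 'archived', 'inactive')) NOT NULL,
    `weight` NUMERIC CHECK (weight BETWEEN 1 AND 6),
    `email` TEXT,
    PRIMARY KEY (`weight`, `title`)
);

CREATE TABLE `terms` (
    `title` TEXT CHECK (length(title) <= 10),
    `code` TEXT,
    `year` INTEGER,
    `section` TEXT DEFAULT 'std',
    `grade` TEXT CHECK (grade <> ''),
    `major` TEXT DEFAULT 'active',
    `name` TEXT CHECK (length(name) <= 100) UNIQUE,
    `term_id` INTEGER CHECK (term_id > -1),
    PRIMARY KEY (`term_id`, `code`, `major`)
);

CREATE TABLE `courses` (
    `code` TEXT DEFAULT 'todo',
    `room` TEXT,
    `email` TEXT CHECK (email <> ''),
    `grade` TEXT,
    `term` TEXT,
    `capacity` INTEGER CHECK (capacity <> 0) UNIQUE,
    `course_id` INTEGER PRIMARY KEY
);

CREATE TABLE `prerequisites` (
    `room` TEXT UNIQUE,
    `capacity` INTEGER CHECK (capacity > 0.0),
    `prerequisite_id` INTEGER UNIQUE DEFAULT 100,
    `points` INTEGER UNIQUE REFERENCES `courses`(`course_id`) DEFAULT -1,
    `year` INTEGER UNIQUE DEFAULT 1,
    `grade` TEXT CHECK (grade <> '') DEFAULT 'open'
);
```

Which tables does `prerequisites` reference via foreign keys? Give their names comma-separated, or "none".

- points REFERENCES courses(course_id).

courses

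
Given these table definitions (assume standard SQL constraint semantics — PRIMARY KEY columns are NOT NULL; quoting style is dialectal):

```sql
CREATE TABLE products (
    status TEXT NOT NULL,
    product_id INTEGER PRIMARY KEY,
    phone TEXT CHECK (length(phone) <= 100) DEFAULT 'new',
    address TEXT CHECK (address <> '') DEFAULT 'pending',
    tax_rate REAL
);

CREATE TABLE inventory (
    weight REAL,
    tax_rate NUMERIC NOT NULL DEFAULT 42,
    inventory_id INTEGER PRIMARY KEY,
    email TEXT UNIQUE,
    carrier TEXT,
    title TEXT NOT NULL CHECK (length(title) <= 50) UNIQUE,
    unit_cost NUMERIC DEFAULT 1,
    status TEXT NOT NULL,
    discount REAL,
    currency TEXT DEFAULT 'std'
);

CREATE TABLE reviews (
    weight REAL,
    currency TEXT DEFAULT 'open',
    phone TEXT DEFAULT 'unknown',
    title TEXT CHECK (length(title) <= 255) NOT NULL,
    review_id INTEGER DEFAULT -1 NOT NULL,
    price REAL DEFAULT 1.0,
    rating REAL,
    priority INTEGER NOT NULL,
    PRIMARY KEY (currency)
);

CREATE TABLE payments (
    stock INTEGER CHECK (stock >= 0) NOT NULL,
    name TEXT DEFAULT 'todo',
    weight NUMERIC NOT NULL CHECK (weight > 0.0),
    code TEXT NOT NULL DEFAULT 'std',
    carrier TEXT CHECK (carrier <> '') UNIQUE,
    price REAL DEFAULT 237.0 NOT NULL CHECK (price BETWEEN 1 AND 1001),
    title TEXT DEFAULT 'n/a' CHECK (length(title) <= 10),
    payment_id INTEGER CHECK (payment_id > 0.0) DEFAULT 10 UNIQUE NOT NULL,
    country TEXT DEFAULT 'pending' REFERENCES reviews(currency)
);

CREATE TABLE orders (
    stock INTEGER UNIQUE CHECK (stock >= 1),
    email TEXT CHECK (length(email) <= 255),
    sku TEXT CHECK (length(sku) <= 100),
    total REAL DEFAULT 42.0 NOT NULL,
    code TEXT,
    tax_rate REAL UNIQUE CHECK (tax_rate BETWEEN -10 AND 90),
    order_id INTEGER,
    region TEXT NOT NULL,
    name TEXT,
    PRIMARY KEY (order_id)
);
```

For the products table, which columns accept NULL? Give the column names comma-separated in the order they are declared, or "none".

phone, address, tax_rate

- status: declared NOT NULL → not nullable.
- product_id: part of the PRIMARY KEY, which implies NOT NULL → not nullable.
- phone: CHECK does not forbid NULL (a CHECK constraint passes when its expression is NULL) → nullable.
- address: CHECK does not forbid NULL (a CHECK constraint passes when its expression is NULL) → nullable.
- tax_rate: no NOT NULL constraint applies → nullable.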